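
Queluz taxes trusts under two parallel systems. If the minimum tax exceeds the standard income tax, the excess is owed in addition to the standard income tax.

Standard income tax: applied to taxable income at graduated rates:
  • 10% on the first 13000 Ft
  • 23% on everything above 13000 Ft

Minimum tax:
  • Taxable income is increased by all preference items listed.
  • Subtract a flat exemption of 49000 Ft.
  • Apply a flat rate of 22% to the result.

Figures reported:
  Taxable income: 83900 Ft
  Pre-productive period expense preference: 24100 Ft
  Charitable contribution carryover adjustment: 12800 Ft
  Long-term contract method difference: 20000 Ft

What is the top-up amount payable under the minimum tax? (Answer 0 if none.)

Minimum tax:
  Adjusted income: 83900 Ft + 24100 Ft + 12800 Ft + 20000 Ft = 140800 Ft
  Less exemption 49000 Ft → base 91800 Ft
  91800 Ft × 22% = 20196 Ft

Standard income tax:
  13000 Ft × 10% = 1300 Ft
  70900 Ft × 23% = 16307 Ft
  → 17607 Ft

Excess of minimum tax over standard income tax: 20196 Ft − 17607 Ft = 2589 Ft.

2589 Ft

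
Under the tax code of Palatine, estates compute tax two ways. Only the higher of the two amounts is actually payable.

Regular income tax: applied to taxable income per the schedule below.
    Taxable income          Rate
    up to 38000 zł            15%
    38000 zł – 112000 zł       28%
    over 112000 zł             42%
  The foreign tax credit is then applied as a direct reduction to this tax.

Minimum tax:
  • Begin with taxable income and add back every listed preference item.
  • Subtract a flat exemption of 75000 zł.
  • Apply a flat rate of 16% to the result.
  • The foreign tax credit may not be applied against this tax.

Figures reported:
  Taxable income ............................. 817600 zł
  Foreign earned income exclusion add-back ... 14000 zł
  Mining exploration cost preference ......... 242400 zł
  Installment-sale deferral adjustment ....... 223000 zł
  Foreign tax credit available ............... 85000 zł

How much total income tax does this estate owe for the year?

Regular income tax:
  38000 zł × 15% = 5700 zł
  74000 zł × 28% = 20720 zł
  705600 zł × 42% = 296352 zł
  → 322772 zł
  Less foreign tax credit 85000 zł → 237772 zł

Minimum tax:
  Adjusted income: 817600 zł + 14000 zł + 242400 zł + 223000 zł = 1297000 zł
  Less exemption 75000 zł → base 1222000 zł
  1222000 zł × 16% = 195520 zł

237772 zł > 195520 zł, so the regular income tax governs.

237772 zł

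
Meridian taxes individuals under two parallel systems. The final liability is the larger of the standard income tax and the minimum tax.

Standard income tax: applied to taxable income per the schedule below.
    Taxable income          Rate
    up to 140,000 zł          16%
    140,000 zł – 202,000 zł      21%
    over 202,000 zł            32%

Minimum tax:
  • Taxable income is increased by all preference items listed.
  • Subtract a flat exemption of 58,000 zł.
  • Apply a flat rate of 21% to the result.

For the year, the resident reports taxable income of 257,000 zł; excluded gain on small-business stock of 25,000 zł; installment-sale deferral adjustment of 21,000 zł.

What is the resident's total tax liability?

Minimum tax:
  Adjusted income: 257,000 zł + 25,000 zł + 21,000 zł = 303,000 zł
  Less exemption 58,000 zł → base 245,000 zł
  245,000 zł × 21% = 51,450 zł

Standard income tax:
  140,000 zł × 16% = 22,400 zł
  62,000 zł × 21% = 13,020 zł
  55,000 zł × 32% = 17,600 zł
  → 53,020 zł

53,020 zł > 51,450 zł, so the standard income tax governs.

53,020 zł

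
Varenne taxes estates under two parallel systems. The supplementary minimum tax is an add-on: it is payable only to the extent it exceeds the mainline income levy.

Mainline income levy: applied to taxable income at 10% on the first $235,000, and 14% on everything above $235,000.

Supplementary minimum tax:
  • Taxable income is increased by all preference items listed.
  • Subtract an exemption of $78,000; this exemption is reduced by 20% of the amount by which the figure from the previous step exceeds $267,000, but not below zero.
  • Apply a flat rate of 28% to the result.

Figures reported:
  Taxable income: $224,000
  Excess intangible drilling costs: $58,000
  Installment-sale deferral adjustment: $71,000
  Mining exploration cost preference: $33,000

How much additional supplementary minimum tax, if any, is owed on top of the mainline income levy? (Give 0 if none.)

$70,504

Mainline income levy:
  $224,000 × 10% = $22,400

Supplementary minimum tax:
  Adjusted income: $224,000 + $58,000 + $71,000 + $33,000 = $386,000
  Exemption: $78,000 − 20% × ($386,000 − $267,000) = $78,000 − $23,800 = $54,200
  Base: $386,000 − $54,200 = $331,800
  $331,800 × 28% = $92,904

Excess of supplementary minimum tax over mainline income levy: $92,904 − $22,400 = $70,504.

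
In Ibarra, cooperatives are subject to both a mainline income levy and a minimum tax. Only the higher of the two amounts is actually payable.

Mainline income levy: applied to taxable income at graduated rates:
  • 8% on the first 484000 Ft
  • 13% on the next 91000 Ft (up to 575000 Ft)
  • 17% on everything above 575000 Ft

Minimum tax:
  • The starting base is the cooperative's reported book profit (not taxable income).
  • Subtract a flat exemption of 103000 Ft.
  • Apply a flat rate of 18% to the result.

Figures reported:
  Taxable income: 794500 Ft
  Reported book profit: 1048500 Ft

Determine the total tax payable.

170190 Ft

Minimum tax:
  Base (reported book profit): 1048500 Ft
  Less exemption 103000 Ft → base 945500 Ft
  945500 Ft × 18% = 170190 Ft

Mainline income levy:
  484000 Ft × 8% = 38720 Ft
  91000 Ft × 13% = 11830 Ft
  219500 Ft × 17% = 37315 Ft
  → 87865 Ft

170190 Ft > 87865 Ft, so the minimum tax is the binding amount.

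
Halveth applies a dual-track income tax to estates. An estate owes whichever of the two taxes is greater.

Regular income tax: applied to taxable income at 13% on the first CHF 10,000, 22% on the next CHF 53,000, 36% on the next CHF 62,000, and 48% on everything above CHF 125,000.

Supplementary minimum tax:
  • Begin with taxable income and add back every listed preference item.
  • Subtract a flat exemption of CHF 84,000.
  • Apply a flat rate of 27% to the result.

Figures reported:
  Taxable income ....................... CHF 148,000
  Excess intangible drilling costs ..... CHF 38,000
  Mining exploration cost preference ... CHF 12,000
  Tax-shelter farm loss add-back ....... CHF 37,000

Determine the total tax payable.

Regular income tax:
  CHF 10,000 × 13% = CHF 1,300
  CHF 53,000 × 22% = CHF 11,660
  CHF 62,000 × 36% = CHF 22,320
  CHF 23,000 × 48% = CHF 11,040
  → CHF 46,320

Supplementary minimum tax:
  Adjusted income: CHF 148,000 + CHF 38,000 + CHF 12,000 + CHF 37,000 = CHF 235,000
  Less exemption CHF 84,000 → base CHF 151,000
  CHF 151,000 × 27% = CHF 40,770

CHF 46,320 > CHF 40,770, so the regular income tax governs.

CHF 46,320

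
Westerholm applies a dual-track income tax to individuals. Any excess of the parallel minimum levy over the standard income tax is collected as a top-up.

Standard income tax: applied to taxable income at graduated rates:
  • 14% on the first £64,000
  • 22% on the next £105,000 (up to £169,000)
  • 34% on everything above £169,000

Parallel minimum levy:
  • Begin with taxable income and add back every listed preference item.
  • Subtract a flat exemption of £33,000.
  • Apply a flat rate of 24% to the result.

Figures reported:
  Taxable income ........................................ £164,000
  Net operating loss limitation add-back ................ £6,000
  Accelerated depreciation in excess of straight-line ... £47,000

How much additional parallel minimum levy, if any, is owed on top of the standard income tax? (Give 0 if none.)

Standard income tax:
  £64,000 × 14% = £8,960
  £100,000 × 22% = £22,000
  → £30,960

Parallel minimum levy:
  Adjusted income: £164,000 + £6,000 + £47,000 = £217,000
  Less exemption £33,000 → base £184,000
  £184,000 × 24% = £44,160

Excess of parallel minimum levy over standard income tax: £44,160 − £30,960 = £13,200.

£13,200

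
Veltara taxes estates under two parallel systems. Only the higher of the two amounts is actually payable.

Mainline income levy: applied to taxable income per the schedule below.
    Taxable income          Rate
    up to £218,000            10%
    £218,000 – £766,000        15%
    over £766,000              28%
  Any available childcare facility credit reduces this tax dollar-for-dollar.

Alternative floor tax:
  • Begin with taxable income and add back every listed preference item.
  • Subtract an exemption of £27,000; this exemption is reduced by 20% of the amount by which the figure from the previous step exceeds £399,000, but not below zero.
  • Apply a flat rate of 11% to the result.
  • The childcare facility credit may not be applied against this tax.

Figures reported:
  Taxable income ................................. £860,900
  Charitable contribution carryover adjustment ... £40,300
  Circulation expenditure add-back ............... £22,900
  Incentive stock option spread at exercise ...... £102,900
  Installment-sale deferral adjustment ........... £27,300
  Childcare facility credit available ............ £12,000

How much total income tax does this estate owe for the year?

£118,572

Alternative floor tax:
  Adjusted income: £860,900 + £40,300 + £22,900 + £102,900 + £27,300 = £1,054,300
  Exemption: 20% × (£1,054,300 − £399,000) = £131,060 ≥ £27,000, so the exemption is fully phased out
  Base: £1,054,300 − £0 = £1,054,300
  £1,054,300 × 11% = £115,973

Mainline income levy:
  £218,000 × 10% = £21,800
  £548,000 × 15% = £82,200
  £94,900 × 28% = £26,572
  → £130,572
  Less childcare facility credit £12,000 → £118,572

£118,572 > £115,973, so the mainline income levy governs.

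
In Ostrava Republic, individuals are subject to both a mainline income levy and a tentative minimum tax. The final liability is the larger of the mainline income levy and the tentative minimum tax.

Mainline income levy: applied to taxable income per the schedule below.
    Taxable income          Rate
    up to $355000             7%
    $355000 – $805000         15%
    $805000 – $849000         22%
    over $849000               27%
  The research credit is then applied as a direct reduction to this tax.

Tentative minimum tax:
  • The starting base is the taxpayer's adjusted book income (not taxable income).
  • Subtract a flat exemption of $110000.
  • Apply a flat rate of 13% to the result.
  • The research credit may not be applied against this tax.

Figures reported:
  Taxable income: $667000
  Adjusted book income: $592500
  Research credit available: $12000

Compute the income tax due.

$62725

Tentative minimum tax:
  Base (adjusted book income): $592500
  Less exemption $110000 → base $482500
  $482500 × 13% = $62725

Mainline income levy:
  $355000 × 7% = $24850
  $312000 × 15% = $46800
  → $71650
  Less research credit $12000 → $59650

$62725 > $59650, so the tentative minimum tax is the binding amount.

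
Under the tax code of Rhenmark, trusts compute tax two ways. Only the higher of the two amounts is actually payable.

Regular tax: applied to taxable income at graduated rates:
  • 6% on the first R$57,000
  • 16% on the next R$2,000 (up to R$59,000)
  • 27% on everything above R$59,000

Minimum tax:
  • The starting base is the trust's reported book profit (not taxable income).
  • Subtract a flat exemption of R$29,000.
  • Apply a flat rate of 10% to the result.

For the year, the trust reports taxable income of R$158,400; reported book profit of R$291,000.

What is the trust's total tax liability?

R$30,578

Regular tax:
  R$57,000 × 6% = R$3,420
  R$2,000 × 16% = R$320
  R$99,400 × 27% = R$26,838
  → R$30,578

Minimum tax:
  Base (reported book profit): R$291,000
  Less exemption R$29,000 → base R$262,000
  R$262,000 × 10% = R$26,200

R$30,578 > R$26,200, so the regular tax governs.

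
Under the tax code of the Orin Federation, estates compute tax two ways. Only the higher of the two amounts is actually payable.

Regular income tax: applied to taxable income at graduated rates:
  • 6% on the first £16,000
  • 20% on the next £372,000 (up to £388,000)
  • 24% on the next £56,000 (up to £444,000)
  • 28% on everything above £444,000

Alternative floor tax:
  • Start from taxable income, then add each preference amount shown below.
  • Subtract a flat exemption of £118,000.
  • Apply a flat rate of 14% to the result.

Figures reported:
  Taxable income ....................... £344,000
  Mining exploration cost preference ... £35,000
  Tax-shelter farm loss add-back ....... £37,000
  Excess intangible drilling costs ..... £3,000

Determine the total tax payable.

£66,560

Regular income tax:
  £16,000 × 6% = £960
  £328,000 × 20% = £65,600
  → £66,560

Alternative floor tax:
  Adjusted income: £344,000 + £35,000 + £37,000 + £3,000 = £419,000
  Less exemption £118,000 → base £301,000
  £301,000 × 14% = £42,140

£66,560 > £42,140, so the regular income tax governs.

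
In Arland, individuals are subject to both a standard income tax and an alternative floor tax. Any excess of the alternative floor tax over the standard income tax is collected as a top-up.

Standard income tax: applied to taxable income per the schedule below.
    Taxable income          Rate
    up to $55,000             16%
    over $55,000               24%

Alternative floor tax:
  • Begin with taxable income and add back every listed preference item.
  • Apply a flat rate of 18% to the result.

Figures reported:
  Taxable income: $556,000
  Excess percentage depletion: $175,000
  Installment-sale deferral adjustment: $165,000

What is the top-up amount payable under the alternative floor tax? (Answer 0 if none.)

$32,240

Standard income tax:
  $55,000 × 16% = $8,800
  $501,000 × 24% = $120,240
  → $129,040

Alternative floor tax:
  Adjusted income: $556,000 + $175,000 + $165,000 = $896,000
  $896,000 × 18% = $161,280

Excess of alternative floor tax over standard income tax: $161,280 − $129,040 = $32,240.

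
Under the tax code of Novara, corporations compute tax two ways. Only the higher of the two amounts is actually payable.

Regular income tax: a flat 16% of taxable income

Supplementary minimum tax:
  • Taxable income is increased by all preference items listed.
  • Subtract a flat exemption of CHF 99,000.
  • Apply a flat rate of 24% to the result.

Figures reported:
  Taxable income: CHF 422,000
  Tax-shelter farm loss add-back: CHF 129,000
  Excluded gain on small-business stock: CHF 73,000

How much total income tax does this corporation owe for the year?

CHF 126,000

Supplementary minimum tax:
  Adjusted income: CHF 422,000 + CHF 129,000 + CHF 73,000 = CHF 624,000
  Less exemption CHF 99,000 → base CHF 525,000
  CHF 525,000 × 24% = CHF 126,000

Regular income tax:
  CHF 422,000 × 16% = CHF 67,520

CHF 126,000 > CHF 67,520, so the supplementary minimum tax is the binding amount.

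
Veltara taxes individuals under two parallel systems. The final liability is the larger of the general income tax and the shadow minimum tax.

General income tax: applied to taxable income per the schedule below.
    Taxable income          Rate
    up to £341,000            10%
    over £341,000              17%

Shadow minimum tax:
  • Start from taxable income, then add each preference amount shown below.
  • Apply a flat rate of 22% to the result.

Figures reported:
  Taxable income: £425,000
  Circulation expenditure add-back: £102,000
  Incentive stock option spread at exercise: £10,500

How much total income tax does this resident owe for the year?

£118,250

Shadow minimum tax:
  Adjusted income: £425,000 + £102,000 + £10,500 = £537,500
  £537,500 × 22% = £118,250

General income tax:
  £341,000 × 10% = £34,100
  £84,000 × 17% = £14,280
  → £48,380

£118,250 > £48,380, so the shadow minimum tax is the binding amount.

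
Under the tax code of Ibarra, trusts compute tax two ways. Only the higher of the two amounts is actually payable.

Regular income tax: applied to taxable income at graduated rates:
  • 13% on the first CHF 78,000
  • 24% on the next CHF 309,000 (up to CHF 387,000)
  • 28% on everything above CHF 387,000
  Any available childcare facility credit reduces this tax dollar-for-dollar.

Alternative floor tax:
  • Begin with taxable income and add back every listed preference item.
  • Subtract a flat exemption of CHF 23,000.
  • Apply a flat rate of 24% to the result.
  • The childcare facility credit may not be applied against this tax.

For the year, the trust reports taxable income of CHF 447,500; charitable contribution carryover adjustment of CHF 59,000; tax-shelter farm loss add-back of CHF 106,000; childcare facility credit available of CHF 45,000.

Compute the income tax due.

Alternative floor tax:
  Adjusted income: CHF 447,500 + CHF 59,000 + CHF 106,000 = CHF 612,500
  Less exemption CHF 23,000 → base CHF 589,500
  CHF 589,500 × 24% = CHF 141,480

Regular income tax:
  CHF 78,000 × 13% = CHF 10,140
  CHF 309,000 × 24% = CHF 74,160
  CHF 60,500 × 28% = CHF 16,940
  → CHF 101,240
  Less childcare facility credit CHF 45,000 → CHF 56,240

CHF 141,480 > CHF 56,240, so the alternative floor tax is the binding amount.

CHF 141,480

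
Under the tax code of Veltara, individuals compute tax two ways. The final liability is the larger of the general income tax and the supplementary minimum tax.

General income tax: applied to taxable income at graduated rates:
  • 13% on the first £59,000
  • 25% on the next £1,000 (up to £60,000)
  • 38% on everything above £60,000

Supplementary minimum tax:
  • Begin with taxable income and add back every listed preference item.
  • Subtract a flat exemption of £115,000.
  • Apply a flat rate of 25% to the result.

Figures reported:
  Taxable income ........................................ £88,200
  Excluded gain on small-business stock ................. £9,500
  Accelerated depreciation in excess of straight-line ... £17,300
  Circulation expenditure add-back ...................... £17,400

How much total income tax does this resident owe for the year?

£18,636

General income tax:
  £59,000 × 13% = £7,670
  £1,000 × 25% = £250
  £28,200 × 38% = £10,716
  → £18,636

Supplementary minimum tax:
  Adjusted income: £88,200 + £9,500 + £17,300 + £17,400 = £132,400
  Less exemption £115,000 → base £17,400
  £17,400 × 25% = £4,350

£18,636 > £4,350, so the general income tax governs.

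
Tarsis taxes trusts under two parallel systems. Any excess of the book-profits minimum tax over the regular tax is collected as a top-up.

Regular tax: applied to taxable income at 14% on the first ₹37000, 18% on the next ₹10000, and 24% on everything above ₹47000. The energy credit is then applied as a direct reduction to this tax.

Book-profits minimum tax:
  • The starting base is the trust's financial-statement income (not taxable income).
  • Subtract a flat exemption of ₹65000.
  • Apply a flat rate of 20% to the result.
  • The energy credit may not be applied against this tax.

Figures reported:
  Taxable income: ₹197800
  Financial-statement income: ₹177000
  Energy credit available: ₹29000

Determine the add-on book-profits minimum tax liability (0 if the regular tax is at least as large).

Regular tax:
  ₹37000 × 14% = ₹5180
  ₹10000 × 18% = ₹1800
  ₹150800 × 24% = ₹36192
  → ₹43172
  Less energy credit ₹29000 → ₹14172

Book-profits minimum tax:
  Base (financial-statement income): ₹177000
  Less exemption ₹65000 → base ₹112000
  ₹112000 × 20% = ₹22400

Excess of book-profits minimum tax over regular tax: ₹22400 − ₹14172 = ₹8228.

₹8228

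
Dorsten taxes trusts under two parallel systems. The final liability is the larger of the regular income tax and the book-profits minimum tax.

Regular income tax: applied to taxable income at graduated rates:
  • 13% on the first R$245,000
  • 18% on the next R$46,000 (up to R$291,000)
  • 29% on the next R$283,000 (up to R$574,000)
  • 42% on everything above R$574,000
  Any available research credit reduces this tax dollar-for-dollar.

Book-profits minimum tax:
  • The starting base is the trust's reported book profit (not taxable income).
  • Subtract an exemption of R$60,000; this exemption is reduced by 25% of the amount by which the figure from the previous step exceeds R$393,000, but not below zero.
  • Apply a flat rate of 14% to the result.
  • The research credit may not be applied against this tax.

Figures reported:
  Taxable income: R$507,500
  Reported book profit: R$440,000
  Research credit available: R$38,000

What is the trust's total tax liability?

R$64,915

Book-profits minimum tax:
  Base (reported book profit): R$440,000
  Exemption: R$60,000 − 25% × (R$440,000 − R$393,000) = R$60,000 − R$11,750 = R$48,250
  Base: R$440,000 − R$48,250 = R$391,750
  R$391,750 × 14% = R$54,845

Regular income tax:
  R$245,000 × 13% = R$31,850
  R$46,000 × 18% = R$8,280
  R$216,500 × 29% = R$62,785
  → R$102,915
  Less research credit R$38,000 → R$64,915

R$64,915 > R$54,845, so the regular income tax governs.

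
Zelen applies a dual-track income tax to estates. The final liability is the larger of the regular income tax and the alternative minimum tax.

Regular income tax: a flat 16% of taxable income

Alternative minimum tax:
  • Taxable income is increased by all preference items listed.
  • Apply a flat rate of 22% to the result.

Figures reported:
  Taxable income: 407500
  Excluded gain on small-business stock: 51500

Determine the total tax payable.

100980

Alternative minimum tax:
  Adjusted income: 407500 + 51500 = 459000
  459000 × 22% = 100980

Regular income tax:
  407500 × 16% = 65200

100980 > 65200, so the alternative minimum tax is the binding amount.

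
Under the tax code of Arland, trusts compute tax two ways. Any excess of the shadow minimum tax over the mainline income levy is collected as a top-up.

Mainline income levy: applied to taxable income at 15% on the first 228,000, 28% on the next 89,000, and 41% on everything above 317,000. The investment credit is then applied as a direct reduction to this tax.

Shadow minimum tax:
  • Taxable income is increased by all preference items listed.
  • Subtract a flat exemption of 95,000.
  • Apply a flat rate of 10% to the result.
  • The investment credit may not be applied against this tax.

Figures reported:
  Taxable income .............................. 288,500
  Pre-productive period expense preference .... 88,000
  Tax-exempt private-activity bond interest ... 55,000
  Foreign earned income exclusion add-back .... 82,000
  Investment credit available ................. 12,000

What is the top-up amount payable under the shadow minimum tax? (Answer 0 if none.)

2,710

Mainline income levy:
  228,000 × 15% = 34,200
  60,500 × 28% = 16,940
  → 51,140
  Less investment credit 12,000 → 39,140

Shadow minimum tax:
  Adjusted income: 288,500 + 88,000 + 55,000 + 82,000 = 513,500
  Less exemption 95,000 → base 418,500
  418,500 × 10% = 41,850

Excess of shadow minimum tax over mainline income levy: 41,850 − 39,140 = 2,710.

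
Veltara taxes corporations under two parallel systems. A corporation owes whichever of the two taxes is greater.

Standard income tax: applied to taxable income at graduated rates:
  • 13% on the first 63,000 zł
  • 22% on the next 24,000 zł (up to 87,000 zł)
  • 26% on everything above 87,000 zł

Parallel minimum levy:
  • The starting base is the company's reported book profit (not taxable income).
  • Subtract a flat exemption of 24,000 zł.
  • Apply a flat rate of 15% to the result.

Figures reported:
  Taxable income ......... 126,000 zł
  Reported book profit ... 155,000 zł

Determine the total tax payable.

Standard income tax:
  63,000 zł × 13% = 8,190 zł
  24,000 zł × 22% = 5,280 zł
  39,000 zł × 26% = 10,140 zł
  → 23,610 zł

Parallel minimum levy:
  Base (reported book profit): 155,000 zł
  Less exemption 24,000 zł → base 131,000 zł
  131,000 zł × 15% = 19,650 zł

23,610 zł > 19,650 zł, so the standard income tax governs.

23,610 zł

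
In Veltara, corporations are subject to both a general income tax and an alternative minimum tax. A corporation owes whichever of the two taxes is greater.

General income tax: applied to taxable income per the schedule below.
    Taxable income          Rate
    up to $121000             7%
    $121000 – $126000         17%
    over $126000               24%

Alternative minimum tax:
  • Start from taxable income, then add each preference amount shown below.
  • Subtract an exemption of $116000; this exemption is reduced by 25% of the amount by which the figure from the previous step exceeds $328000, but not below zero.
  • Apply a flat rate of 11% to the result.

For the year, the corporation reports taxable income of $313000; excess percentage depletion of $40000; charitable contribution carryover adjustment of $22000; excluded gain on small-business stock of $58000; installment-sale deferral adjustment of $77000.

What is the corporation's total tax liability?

General income tax:
  $121000 × 7% = $8470
  $5000 × 17% = $850
  $187000 × 24% = $44880
  → $54200

Alternative minimum tax:
  Adjusted income: $313000 + $40000 + $22000 + $58000 + $77000 = $510000
  Exemption: $116000 − 25% × ($510000 − $328000) = $116000 − $45500 = $70500
  Base: $510000 − $70500 = $439500
  $439500 × 11% = $48345

$54200 > $48345, so the general income tax governs.

$54200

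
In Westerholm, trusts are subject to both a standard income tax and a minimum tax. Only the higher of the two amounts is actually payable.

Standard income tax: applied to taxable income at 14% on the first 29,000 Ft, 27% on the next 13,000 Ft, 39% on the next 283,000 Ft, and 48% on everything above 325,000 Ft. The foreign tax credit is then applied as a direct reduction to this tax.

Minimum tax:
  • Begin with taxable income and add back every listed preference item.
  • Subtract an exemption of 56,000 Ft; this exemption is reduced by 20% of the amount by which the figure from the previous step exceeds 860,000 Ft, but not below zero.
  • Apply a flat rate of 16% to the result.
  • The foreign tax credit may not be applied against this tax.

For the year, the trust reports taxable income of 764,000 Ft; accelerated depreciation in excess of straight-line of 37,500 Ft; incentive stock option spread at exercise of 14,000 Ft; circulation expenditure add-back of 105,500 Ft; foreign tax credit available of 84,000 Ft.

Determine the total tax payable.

244,660 Ft

Minimum tax:
  Adjusted income: 764,000 Ft + 37,500 Ft + 14,000 Ft + 105,500 Ft = 921,000 Ft
  Exemption: 56,000 Ft − 20% × (921,000 Ft − 860,000 Ft) = 56,000 Ft − 12,200 Ft = 43,800 Ft
  Base: 921,000 Ft − 43,800 Ft = 877,200 Ft
  877,200 Ft × 16% = 140,352 Ft

Standard income tax:
  29,000 Ft × 14% = 4,060 Ft
  13,000 Ft × 27% = 3,510 Ft
  283,000 Ft × 39% = 110,370 Ft
  439,000 Ft × 48% = 210,720 Ft
  → 328,660 Ft
  Less foreign tax credit 84,000 Ft → 244,660 Ft

244,660 Ft > 140,352 Ft, so the standard income tax governs.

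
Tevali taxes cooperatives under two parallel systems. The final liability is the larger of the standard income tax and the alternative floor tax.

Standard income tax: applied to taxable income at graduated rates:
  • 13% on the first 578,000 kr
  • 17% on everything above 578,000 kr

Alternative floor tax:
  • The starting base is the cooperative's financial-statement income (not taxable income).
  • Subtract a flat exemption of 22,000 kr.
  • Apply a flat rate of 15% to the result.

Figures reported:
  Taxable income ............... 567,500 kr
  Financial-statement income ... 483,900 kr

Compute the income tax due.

73,775 kr

Alternative floor tax:
  Base (financial-statement income): 483,900 kr
  Less exemption 22,000 kr → base 461,900 kr
  461,900 kr × 15% = 69,285 kr

Standard income tax:
  567,500 kr × 13% = 73,775 kr

73,775 kr > 69,285 kr, so the standard income tax governs.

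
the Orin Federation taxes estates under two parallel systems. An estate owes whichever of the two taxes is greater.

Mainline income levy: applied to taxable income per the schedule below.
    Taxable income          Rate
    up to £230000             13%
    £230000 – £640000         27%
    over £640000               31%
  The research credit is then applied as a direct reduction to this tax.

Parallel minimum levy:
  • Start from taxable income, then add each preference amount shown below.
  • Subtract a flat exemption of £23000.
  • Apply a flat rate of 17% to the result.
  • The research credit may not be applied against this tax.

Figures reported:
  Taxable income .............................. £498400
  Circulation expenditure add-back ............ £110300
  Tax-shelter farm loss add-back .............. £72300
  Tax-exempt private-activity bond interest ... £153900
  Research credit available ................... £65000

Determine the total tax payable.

Parallel minimum levy:
  Adjusted income: £498400 + £110300 + £72300 + £153900 = £834900
  Less exemption £23000 → base £811900
  £811900 × 17% = £138023

Mainline income levy:
  £230000 × 13% = £29900
  £268400 × 27% = £72468
  → £102368
  Less research credit £65000 → £37368

£138023 > £37368, so the parallel minimum levy is the binding amount.

£138023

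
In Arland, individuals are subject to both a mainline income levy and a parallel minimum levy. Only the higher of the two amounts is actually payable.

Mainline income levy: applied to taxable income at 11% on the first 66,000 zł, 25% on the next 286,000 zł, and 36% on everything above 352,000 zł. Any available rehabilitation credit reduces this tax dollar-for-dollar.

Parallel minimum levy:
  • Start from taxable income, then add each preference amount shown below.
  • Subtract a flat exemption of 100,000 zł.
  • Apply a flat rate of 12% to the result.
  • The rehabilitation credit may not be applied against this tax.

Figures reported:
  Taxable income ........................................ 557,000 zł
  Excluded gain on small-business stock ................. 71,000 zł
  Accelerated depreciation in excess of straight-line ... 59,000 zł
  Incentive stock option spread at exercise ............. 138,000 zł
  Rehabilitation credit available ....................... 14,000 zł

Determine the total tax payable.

Mainline income levy:
  66,000 zł × 11% = 7,260 zł
  286,000 zł × 25% = 71,500 zł
  205,000 zł × 36% = 73,800 zł
  → 152,560 zł
  Less rehabilitation credit 14,000 zł → 138,560 zł

Parallel minimum levy:
  Adjusted income: 557,000 zł + 71,000 zł + 59,000 zł + 138,000 zł = 825,000 zł
  Less exemption 100,000 zł → base 725,000 zł
  725,000 zł × 12% = 87,000 zł

138,560 zł > 87,000 zł, so the mainline income levy governs.

138,560 zł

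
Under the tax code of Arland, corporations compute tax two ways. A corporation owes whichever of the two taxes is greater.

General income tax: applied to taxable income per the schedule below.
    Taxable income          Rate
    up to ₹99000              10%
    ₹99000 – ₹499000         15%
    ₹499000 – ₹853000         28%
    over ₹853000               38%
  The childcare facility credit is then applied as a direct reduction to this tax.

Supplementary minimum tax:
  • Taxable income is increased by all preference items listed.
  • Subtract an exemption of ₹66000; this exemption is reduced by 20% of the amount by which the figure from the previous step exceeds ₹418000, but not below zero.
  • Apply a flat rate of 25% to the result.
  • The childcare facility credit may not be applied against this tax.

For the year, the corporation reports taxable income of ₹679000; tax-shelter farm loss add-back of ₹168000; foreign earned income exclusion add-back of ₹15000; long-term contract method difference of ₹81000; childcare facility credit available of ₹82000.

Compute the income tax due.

₹235750

Supplementary minimum tax:
  Adjusted income: ₹679000 + ₹168000 + ₹15000 + ₹81000 = ₹943000
  Exemption: 20% × (₹943000 − ₹418000) = ₹105000 ≥ ₹66000, so the exemption is fully phased out
  Base: ₹943000 − ₹0 = ₹943000
  ₹943000 × 25% = ₹235750

General income tax:
  ₹99000 × 10% = ₹9900
  ₹400000 × 15% = ₹60000
  ₹180000 × 28% = ₹50400
  → ₹120300
  Less childcare facility credit ₹82000 → ₹38300

₹235750 > ₹38300, so the supplementary minimum tax is the binding amount.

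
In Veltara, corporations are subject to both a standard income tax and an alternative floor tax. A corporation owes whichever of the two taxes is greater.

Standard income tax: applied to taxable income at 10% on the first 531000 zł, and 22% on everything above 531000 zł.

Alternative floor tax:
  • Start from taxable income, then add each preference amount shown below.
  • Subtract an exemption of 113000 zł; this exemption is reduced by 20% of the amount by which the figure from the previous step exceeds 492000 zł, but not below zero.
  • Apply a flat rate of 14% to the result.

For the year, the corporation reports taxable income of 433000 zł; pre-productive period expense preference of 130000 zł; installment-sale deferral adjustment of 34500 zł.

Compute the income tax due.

70784 zł

Standard income tax:
  433000 zł × 10% = 43300 zł

Alternative floor tax:
  Adjusted income: 433000 zł + 130000 zł + 34500 zł = 597500 zł
  Exemption: 113000 zł − 20% × (597500 zł − 492000 zł) = 113000 zł − 21100 zł = 91900 zł
  Base: 597500 zł − 91900 zł = 505600 zł
  505600 zł × 14% = 70784 zł

70784 zł > 43300 zł, so the alternative floor tax is the binding amount.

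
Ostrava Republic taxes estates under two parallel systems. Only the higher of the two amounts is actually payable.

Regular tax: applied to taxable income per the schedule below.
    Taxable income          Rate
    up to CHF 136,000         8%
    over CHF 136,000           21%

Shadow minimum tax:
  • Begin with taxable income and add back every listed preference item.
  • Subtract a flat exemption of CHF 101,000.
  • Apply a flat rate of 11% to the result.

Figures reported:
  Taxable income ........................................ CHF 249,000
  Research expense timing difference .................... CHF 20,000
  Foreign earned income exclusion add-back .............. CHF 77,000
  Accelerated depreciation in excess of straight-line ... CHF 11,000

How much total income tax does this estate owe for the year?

CHF 34,610

Shadow minimum tax:
  Adjusted income: CHF 249,000 + CHF 20,000 + CHF 77,000 + CHF 11,000 = CHF 357,000
  Less exemption CHF 101,000 → base CHF 256,000
  CHF 256,000 × 11% = CHF 28,160

Regular tax:
  CHF 136,000 × 8% = CHF 10,880
  CHF 113,000 × 21% = CHF 23,730
  → CHF 34,610

CHF 34,610 > CHF 28,160, so the regular tax governs.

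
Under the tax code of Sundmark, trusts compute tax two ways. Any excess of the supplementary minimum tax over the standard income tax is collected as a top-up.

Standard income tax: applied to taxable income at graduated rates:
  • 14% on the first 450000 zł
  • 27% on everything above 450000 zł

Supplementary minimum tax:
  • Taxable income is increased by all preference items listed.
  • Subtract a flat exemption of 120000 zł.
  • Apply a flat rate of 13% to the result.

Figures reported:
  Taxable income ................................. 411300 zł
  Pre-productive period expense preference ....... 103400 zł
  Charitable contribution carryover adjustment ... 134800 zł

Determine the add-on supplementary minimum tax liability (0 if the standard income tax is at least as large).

Standard income tax:
  411300 zł × 14% = 57582 zł

Supplementary minimum tax:
  Adjusted income: 411300 zł + 103400 zł + 134800 zł = 649500 zł
  Less exemption 120000 zł → base 529500 zł
  529500 zł × 13% = 68835 zł

Excess of supplementary minimum tax over standard income tax: 68835 zł − 57582 zł = 11253 zł.

11253 zł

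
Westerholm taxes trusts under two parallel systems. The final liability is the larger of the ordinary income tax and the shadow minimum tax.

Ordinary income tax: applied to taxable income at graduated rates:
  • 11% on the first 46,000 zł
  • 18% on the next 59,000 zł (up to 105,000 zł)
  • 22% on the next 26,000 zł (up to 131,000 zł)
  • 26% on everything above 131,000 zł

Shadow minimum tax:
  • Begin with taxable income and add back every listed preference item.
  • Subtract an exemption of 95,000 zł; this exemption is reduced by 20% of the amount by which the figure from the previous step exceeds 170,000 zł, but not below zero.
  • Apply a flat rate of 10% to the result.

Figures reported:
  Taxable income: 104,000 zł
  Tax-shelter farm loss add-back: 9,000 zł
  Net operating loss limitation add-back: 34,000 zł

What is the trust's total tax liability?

Ordinary income tax:
  46,000 zł × 11% = 5,060 zł
  58,000 zł × 18% = 10,440 zł
  → 15,500 zł

Shadow minimum tax:
  Adjusted income: 104,000 zł + 9,000 zł + 34,000 zł = 147,000 zł
  Exemption: 147,000 zł ≤ 170,000 zł, so full 95,000 zł applies
  Base: 147,000 zł − 95,000 zł = 52,000 zł
  52,000 zł × 10% = 5,200 zł

15,500 zł > 5,200 zł, so the ordinary income tax governs.

15,500 zł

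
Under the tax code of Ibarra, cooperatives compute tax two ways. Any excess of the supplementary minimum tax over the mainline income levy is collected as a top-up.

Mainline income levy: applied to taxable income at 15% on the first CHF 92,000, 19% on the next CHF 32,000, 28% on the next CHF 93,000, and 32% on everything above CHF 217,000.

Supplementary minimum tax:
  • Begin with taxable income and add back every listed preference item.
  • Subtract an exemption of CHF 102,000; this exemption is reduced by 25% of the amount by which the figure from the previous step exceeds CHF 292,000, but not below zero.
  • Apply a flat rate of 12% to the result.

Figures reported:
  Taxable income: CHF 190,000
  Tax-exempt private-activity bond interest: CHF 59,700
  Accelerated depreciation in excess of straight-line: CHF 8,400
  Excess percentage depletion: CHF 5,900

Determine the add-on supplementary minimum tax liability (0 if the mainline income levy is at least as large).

Mainline income levy:
  CHF 92,000 × 15% = CHF 13,800
  CHF 32,000 × 19% = CHF 6,080
  CHF 66,000 × 28% = CHF 18,480
  → CHF 38,360

Supplementary minimum tax:
  Adjusted income: CHF 190,000 + CHF 59,700 + CHF 8,400 + CHF 5,900 = CHF 264,000
  Exemption: CHF 264,000 ≤ CHF 292,000, so full CHF 102,000 applies
  Base: CHF 264,000 − CHF 102,000 = CHF 162,000
  CHF 162,000 × 12% = CHF 19,440

CHF 19,440 ≤ CHF 38,360, so no add-on is due.

CHF 0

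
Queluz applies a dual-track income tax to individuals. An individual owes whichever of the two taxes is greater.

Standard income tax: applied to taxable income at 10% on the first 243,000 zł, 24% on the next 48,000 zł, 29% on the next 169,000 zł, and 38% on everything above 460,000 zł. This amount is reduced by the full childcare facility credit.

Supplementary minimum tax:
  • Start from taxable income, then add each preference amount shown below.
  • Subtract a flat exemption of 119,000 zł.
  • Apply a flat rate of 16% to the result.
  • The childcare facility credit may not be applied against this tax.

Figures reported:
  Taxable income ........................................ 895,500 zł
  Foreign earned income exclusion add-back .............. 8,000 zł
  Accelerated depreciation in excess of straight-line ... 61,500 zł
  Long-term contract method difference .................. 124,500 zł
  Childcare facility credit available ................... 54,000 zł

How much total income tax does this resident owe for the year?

196,320 zł

Standard income tax:
  243,000 zł × 10% = 24,300 zł
  48,000 zł × 24% = 11,520 zł
  169,000 zł × 29% = 49,010 zł
  435,500 zł × 38% = 165,490 zł
  → 250,320 zł
  Less childcare facility credit 54,000 zł → 196,320 zł

Supplementary minimum tax:
  Adjusted income: 895,500 zł + 8,000 zł + 61,500 zł + 124,500 zł = 1,089,500 zł
  Less exemption 119,000 zł → base 970,500 zł
  970,500 zł × 16% = 155,280 zł

196,320 zł > 155,280 zł, so the standard income tax governs.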